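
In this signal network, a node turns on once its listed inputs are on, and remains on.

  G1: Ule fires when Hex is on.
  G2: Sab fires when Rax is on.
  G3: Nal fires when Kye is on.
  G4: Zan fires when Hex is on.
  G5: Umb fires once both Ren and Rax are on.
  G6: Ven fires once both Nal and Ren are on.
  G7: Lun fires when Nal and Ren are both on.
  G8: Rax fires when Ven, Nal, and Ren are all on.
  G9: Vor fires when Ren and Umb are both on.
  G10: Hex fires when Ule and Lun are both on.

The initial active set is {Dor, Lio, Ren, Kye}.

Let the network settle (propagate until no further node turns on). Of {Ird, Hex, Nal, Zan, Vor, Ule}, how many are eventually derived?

G3: Kye on → Nal on.
Nal and Ren are on, so Ven fires (G6).
G8: Ven, Nal, and Ren on → Rax on.
Ren and Rax are on, so Umb fires (G5).
Ren and Umb are on, so Vor fires (G9).
No rule produces Ird, and it is not given.
Hex would need Ule and Lun (G10), but Ule never turns on.
Nal: reached.
Zan would need Hex (G4), but Hex never turns on.
Vor: reached.
Ule would need Hex (G1), but Hex never turns on.
Reached: Nal and Vor — 2 of the 6.

2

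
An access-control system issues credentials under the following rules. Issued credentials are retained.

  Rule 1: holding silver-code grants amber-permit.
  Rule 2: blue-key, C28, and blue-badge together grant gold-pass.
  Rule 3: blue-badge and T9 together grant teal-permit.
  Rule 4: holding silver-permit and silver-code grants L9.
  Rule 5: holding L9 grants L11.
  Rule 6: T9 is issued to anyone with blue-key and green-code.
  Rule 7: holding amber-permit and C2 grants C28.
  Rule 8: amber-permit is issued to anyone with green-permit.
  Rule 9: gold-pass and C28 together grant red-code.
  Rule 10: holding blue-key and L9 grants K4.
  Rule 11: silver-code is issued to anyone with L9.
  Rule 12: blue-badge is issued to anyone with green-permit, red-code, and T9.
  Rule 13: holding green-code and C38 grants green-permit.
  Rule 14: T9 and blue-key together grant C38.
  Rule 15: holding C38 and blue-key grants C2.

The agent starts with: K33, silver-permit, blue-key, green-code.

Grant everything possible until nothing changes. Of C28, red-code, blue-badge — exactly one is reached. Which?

C28

Holding blue-key and green-code grants T9 (Rule 6).
Holding T9 and blue-key grants C38 (Rule 14).
Holding green-code and C38 grants green-permit (Rule 13).
Holding C38 and blue-key grants C2 (Rule 15).
Holding green-permit grants amber-permit (Rule 8).
Holding amber-permit and C2 grants C28 (Rule 7).
blue-badge would need green-permit, red-code, and T9 (Rule 12), but red-code is never granted. red-code would need gold-pass and C28 (Rule 9), but gold-pass is never granted.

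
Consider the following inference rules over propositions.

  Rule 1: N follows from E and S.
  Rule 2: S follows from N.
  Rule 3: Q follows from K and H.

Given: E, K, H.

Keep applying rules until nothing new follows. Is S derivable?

No

S would need N (Rule 2), but N is never established.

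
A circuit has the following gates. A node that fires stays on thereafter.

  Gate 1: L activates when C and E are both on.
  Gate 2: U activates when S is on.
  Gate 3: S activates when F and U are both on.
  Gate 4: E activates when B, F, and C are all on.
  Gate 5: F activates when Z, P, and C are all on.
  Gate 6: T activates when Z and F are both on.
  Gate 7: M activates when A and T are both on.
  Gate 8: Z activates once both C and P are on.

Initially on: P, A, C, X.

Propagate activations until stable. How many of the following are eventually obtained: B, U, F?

C and P are on, so Z activates (Gate 8).
Z, P, and C are on, so F activates (Gate 5).
No rule produces B, and it is not given.
U would need S (Gate 2), but S never turns on.
F: reached.
Reached: F — 1 of the 3.

1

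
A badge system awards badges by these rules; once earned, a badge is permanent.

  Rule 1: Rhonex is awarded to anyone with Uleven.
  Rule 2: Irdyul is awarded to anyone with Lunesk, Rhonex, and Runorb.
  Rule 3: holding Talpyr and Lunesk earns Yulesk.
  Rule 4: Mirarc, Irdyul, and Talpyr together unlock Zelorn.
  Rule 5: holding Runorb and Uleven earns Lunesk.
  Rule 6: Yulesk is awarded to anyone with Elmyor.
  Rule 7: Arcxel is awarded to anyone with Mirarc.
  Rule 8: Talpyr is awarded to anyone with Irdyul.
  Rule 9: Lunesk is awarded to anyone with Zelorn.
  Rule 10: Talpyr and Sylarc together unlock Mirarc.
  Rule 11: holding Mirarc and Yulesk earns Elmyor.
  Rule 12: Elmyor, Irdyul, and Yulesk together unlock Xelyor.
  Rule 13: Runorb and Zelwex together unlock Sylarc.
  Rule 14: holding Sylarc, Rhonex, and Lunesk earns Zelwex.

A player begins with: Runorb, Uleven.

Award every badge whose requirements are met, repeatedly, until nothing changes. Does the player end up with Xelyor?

No

Xelyor would need Elmyor, Irdyul, and Yulesk (Rule 12), but Elmyor is never earned.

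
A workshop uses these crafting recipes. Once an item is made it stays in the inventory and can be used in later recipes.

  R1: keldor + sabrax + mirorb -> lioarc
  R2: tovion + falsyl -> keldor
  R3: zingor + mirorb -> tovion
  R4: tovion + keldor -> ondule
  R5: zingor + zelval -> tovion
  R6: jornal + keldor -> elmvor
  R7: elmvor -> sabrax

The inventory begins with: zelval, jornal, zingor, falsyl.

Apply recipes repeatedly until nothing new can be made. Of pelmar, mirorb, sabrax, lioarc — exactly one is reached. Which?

sabrax

Using R5, zingor and zelval make tovion.
tovion + falsyl -> keldor (R2).
Using R6, jornal and keldor make elmvor.
elmvor -> sabrax (R7).
No rule produces pelmar, and it is not given. lioarc would need keldor, sabrax, and mirorb (R1), but mirorb is never obtained. No rule produces mirorb, and it is not given.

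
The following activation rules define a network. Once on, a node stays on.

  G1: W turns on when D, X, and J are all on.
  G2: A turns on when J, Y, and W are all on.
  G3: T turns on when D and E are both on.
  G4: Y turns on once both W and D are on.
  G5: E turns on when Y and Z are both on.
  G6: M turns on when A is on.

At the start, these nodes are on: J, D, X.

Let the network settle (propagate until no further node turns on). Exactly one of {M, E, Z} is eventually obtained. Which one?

D, X, and J are on, so W turns on (G1).
G4: W and D on → Y on.
J, Y, and W are on, so A turns on (G2).
G6: A on → M on.
E would need Y and Z (G5), but Z never turns on. No rule produces Z, and it is not given.

M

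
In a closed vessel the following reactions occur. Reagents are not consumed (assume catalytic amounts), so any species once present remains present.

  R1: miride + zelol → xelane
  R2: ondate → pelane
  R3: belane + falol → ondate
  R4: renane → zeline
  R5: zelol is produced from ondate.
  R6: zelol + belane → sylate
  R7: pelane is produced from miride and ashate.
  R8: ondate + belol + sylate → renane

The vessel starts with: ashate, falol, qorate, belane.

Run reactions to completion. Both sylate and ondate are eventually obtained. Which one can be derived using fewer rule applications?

ondate

ondate: belane and falol present → ondate forms (R3). [1 rule application]
sylate: belane and falol present → ondate forms (R3). ondate present → zelol forms (R5). zelol and belane present → sylate forms (R6). [3 rule applications]
ondate needs fewer.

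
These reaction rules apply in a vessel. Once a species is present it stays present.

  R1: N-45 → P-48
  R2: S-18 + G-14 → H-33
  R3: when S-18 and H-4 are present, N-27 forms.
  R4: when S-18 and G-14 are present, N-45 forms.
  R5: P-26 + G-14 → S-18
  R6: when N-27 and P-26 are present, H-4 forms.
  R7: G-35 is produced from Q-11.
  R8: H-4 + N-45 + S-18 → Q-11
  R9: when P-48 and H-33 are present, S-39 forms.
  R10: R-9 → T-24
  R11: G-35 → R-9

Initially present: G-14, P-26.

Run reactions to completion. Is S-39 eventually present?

Yes

P-26 and G-14 present → S-18 forms (R5).
S-18 and G-14 present → H-33 forms (R2).
S-18 and G-14 present → N-45 forms (R4).
N-45 present → P-48 forms (R1).
P-48 and H-33 present → S-39 forms (R9).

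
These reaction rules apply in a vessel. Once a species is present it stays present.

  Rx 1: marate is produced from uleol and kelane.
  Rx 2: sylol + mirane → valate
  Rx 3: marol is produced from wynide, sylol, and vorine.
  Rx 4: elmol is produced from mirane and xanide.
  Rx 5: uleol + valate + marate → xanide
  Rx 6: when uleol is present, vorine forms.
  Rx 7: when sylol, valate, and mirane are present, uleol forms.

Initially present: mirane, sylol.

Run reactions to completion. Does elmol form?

elmol would need mirane and xanide (Rx 4), but xanide never forms.

No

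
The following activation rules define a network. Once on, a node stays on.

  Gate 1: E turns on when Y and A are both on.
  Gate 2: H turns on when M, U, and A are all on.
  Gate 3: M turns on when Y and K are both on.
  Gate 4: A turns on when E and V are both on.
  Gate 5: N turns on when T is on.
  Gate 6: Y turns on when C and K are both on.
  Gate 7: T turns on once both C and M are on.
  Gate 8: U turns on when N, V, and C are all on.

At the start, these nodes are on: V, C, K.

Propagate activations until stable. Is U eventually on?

Gate 6: C and K on → Y on.
Gate 3: Y and K on → M on.
C and M are on, so T turns on (Gate 7).
T is on, so N turns on (Gate 5).
N, V, and C are on, so U turns on (Gate 8).

Yes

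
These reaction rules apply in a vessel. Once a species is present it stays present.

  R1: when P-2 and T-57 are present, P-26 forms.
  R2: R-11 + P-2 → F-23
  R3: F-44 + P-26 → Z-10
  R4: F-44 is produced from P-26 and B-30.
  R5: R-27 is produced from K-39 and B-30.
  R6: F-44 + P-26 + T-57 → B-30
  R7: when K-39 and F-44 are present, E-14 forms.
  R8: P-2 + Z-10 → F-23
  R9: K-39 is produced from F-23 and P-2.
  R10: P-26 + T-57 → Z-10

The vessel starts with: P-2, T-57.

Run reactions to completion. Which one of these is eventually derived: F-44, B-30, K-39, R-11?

P-2 and T-57 present → P-26 forms (R1).
P-26 and T-57 present → Z-10 forms (R10).
P-2 and Z-10 present → F-23 forms (R8).
F-23 and P-2 present → K-39 forms (R9).
F-44 would need P-26 and B-30 (R4), but B-30 never forms. No rule produces R-11, and it is not given. B-30 would need F-44, P-26, and T-57 (R6), but F-44 never forms.

K-39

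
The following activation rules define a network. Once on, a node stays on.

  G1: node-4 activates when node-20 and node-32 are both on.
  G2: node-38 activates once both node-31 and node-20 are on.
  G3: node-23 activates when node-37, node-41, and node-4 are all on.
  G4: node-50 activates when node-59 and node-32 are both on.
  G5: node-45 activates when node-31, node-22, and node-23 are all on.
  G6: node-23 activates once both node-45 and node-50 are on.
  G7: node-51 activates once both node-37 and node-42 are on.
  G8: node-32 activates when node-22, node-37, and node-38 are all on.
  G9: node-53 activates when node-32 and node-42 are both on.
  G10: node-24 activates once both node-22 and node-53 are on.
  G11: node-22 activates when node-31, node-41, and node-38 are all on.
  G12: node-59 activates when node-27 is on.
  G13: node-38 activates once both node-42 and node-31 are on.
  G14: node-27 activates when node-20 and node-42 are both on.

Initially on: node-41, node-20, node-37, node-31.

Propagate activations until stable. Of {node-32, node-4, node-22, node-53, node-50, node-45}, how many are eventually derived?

G2: node-31 and node-20 on → node-38 on.
node-31, node-41, and node-38 are on, so node-22 activates (G11).
G8: node-22, node-37, and node-38 on → node-32 on.
G1: node-20 and node-32 on → node-4 on.
node-37, node-41, and node-4 are on, so node-23 activates (G3).
G5: node-31, node-22, and node-23 on → node-45 on.
node-32: reached.
node-4: reached.
node-22: reached.
node-53 would need node-32 and node-42 (G9), but node-42 never turns on.
node-50 would need node-59 and node-32 (G4), but node-59 never turns on.
node-45: reached.
Reached: node-32, node-4, node-22, and node-45 — 4 of the 6.

4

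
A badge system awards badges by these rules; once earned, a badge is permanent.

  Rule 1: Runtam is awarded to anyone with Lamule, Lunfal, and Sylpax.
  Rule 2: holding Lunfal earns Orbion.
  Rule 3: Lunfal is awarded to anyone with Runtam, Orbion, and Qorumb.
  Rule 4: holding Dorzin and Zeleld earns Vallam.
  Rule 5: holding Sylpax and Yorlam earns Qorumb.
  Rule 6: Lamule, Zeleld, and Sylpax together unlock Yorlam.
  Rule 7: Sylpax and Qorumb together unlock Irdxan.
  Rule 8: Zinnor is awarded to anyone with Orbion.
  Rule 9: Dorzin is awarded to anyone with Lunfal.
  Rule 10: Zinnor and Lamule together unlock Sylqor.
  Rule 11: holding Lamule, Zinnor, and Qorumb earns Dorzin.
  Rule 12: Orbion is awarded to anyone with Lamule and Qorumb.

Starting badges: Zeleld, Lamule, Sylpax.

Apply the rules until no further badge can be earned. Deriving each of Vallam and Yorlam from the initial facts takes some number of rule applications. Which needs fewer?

Yorlam: With Lamule, Zeleld, and Sylpax, Yorlam is earned (Rule 6). [1 rule application]
Vallam: With Lamule, Zeleld, and Sylpax, Yorlam is earned (Rule 6). With Sylpax and Yorlam, Qorumb is earned (Rule 5). With Lamule and Qorumb, Orbion is earned (Rule 12). With Orbion, Zinnor is earned (Rule 8). With Lamule, Zinnor, and Qorumb, Dorzin is earned (Rule 11). With Dorzin and Zeleld, Vallam is earned (Rule 4). [6 rule applications]
Yorlam needs fewer.

Yorlam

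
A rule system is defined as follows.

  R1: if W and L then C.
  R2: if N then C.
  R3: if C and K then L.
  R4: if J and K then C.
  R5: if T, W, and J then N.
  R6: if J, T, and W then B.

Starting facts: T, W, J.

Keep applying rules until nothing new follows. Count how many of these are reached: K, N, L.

From T, W, and J, R5 gives N.
No rule produces K, and it is not given.
N: reached.
L would need C and K (R3), but K is never established.
Reached: N — 1 of the 3.

1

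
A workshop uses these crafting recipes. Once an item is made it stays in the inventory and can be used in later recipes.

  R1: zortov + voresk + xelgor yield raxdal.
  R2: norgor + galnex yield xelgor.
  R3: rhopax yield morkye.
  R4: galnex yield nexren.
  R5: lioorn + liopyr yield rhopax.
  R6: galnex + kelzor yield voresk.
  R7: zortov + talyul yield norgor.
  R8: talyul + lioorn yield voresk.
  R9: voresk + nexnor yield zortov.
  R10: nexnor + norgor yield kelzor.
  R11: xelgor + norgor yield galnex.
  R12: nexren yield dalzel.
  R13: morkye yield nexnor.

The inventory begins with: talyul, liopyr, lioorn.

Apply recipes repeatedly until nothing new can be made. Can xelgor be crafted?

xelgor would need norgor and galnex (R2), but galnex is never obtained.

No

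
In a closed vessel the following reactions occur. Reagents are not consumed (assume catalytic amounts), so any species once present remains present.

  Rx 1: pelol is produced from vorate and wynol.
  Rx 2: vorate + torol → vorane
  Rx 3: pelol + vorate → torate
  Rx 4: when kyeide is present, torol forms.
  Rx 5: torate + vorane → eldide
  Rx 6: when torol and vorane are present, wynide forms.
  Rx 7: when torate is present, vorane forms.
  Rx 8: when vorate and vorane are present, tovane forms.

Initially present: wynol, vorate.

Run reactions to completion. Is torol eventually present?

No

torol would need kyeide (Rx 4), but kyeide never forms.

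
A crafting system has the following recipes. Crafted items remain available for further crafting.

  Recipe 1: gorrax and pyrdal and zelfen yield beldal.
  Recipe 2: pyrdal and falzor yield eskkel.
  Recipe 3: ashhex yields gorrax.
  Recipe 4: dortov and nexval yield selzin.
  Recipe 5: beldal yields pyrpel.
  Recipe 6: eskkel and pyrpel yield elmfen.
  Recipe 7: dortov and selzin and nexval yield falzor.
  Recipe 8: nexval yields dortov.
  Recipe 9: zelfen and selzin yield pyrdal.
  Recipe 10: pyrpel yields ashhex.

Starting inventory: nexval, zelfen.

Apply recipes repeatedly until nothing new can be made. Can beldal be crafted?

No

beldal would need gorrax, pyrdal, and zelfen (Recipe 1), but gorrax is never obtained.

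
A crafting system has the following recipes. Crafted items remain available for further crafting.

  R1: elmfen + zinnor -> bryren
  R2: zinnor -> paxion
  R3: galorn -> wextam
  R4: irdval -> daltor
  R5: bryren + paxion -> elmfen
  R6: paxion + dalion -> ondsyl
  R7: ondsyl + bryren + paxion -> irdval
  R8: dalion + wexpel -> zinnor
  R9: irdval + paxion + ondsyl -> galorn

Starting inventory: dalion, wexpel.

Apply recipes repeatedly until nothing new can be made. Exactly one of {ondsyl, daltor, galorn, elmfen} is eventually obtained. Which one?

ondsyl

dalion + wexpel -> zinnor (R8).
zinnor -> paxion (R2).
paxion + dalion -> ondsyl (R6).
elmfen would need bryren and paxion (R5), but bryren is never obtained. daltor would need irdval (R4), but irdval is never obtained. galorn would need irdval, paxion, and ondsyl (R9), but irdval is never obtained.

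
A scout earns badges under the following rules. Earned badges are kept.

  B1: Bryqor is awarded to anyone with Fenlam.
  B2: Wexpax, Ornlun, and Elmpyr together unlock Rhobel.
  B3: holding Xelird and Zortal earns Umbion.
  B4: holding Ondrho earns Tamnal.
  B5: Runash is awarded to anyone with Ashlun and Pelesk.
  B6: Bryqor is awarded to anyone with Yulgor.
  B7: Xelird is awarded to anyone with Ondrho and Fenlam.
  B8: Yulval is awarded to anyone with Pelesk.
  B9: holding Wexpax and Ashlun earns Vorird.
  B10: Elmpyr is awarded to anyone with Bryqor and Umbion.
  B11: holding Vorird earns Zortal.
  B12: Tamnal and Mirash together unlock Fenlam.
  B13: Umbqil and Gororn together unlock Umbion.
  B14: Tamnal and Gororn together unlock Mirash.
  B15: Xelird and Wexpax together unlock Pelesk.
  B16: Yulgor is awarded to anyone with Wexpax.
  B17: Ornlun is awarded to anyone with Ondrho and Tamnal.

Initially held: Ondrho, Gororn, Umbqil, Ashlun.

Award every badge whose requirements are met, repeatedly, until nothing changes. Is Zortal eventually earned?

Zortal would need Vorird (B11), but Vorird is never earned.

No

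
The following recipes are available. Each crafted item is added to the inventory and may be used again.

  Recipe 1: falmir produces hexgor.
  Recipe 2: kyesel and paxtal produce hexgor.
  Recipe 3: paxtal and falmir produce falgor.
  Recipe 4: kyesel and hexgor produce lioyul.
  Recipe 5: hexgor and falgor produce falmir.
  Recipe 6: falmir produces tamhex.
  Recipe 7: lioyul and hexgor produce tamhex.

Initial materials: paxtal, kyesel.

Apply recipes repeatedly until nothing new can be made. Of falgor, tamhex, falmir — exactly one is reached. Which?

kyesel and paxtal → hexgor (Recipe 2).
kyesel and hexgor → lioyul (Recipe 4).
lioyul and hexgor → tamhex (Recipe 7).
falmir would need hexgor and falgor (Recipe 5), but falgor is never obtained. falgor would need paxtal and falmir (Recipe 3), but falmir is never obtained.

tamhex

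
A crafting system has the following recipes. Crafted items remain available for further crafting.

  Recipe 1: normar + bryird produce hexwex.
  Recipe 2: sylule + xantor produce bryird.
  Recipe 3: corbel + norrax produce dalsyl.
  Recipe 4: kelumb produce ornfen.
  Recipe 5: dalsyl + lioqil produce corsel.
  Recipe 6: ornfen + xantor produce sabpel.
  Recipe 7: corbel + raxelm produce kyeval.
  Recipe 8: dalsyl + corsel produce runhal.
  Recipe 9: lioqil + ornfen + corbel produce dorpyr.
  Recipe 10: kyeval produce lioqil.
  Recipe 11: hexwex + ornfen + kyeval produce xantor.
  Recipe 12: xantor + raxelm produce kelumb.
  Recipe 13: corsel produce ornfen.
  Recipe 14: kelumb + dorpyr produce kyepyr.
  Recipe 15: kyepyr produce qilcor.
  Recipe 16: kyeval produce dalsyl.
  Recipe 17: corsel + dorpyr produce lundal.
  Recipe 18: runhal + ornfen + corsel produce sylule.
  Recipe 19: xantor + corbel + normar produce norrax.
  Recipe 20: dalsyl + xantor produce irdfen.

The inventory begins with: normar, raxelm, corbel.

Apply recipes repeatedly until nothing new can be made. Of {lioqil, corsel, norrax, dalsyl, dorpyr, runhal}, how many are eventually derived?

corbel + raxelm → kyeval (Recipe 7).
Using Recipe 16, kyeval makes dalsyl.
kyeval → lioqil (Recipe 10).
dalsyl + lioqil → corsel (Recipe 5).
corsel → ornfen (Recipe 13).
dalsyl + corsel → runhal (Recipe 8).
Using Recipe 9, lioqil, ornfen, and corbel make dorpyr.
lioqil: reached.
corsel: reached.
norrax would need xantor, corbel, and normar (Recipe 19), but xantor is never obtained.
dalsyl: reached.
dorpyr: reached.
runhal: reached.
Reached: lioqil, corsel, dalsyl, dorpyr, and runhal — 5 of the 6.

5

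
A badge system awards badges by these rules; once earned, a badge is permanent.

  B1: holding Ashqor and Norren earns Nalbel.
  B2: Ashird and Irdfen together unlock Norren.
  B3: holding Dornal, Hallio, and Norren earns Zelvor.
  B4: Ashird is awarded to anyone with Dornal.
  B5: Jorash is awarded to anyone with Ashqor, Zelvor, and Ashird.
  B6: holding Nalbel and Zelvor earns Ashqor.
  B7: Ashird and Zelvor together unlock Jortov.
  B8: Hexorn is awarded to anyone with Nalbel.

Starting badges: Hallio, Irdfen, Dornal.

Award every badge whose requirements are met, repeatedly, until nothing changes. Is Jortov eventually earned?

With Dornal, Ashird is earned (B4).
With Ashird and Irdfen, Norren is earned (B2).
With Dornal, Hallio, and Norren, Zelvor is earned (B3).
With Ashird and Zelvor, Jortov is earned (B7).

Yes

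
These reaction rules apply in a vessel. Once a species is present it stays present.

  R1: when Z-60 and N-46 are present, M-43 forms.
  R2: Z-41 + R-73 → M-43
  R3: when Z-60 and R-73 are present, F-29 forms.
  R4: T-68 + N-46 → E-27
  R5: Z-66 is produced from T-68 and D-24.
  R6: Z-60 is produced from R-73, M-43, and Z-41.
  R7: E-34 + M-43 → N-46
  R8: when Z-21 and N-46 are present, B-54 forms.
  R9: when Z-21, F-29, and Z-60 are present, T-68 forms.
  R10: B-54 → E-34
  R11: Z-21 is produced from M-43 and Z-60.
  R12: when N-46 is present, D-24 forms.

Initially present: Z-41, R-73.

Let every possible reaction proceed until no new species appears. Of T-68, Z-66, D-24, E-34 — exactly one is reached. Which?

Z-41 and R-73 present → M-43 forms (R2).
R-73, M-43, and Z-41 present → Z-60 forms (R6).
Z-60 and R-73 present → F-29 forms (R3).
M-43 and Z-60 present → Z-21 forms (R11).
Z-21, F-29, and Z-60 present → T-68 forms (R9).
D-24 would need N-46 (R12), but N-46 never forms. Z-66 would need T-68 and D-24 (R5), but D-24 never forms. E-34 would need B-54 (R10), but B-54 never forms.

T-68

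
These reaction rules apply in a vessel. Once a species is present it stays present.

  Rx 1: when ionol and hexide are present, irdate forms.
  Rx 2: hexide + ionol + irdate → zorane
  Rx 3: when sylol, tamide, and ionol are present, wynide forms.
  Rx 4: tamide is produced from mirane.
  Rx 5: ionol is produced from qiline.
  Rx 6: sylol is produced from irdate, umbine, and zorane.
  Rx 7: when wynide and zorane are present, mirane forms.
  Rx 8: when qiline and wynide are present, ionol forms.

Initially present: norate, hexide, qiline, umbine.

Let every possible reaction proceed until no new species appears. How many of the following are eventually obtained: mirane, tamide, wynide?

mirane would need wynide and zorane (Rx 7), but wynide never forms.
tamide would need mirane (Rx 4), but mirane never forms.
wynide would need sylol, tamide, and ionol (Rx 3), but tamide never forms.
None of the 3 are reached.

0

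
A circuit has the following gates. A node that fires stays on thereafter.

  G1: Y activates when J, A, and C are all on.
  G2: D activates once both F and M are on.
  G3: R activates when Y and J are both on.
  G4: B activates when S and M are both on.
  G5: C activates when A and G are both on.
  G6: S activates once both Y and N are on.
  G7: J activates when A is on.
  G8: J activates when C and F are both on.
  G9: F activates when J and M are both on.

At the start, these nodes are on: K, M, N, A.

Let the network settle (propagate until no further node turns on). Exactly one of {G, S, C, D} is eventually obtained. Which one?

A is on, so J activates (G7).
G9: J and M on → F on.
G2: F and M on → D on.
C would need A and G (G5), but G never turns on. No rule produces G, and it is not given. S would need Y and N (G6), but Y never turns on.

D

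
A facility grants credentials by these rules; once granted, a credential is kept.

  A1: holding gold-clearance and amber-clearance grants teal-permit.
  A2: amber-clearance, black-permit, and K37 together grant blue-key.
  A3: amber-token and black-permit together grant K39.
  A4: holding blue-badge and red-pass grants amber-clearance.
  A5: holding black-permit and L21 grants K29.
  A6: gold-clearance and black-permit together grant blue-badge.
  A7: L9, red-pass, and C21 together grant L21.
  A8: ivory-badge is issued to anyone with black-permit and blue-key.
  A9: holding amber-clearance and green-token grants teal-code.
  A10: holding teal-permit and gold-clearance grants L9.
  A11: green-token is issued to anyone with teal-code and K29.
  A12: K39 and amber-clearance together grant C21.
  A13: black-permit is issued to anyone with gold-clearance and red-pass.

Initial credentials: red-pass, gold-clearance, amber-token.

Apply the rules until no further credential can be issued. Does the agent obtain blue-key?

blue-key would need amber-clearance, black-permit, and K37 (A2), but K37 is never granted.

No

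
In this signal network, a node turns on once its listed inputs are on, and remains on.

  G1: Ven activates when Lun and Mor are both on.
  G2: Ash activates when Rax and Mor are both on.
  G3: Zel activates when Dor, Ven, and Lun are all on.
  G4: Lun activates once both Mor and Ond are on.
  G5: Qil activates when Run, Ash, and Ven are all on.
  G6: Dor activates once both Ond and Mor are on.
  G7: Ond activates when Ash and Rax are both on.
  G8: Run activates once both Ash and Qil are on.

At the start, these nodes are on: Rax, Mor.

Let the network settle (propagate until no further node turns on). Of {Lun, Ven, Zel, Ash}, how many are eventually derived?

4

Rax and Mor are on, so Ash activates (G2).
Ash and Rax are on, so Ond activates (G7).
Mor and Ond are on, so Lun activates (G4).
G6: Ond and Mor on → Dor on.
G1: Lun and Mor on → Ven on.
G3: Dor, Ven, and Lun on → Zel on.
Lun: reached.
Ven: reached.
Zel: reached.
Ash: reached.
All 4 are reached.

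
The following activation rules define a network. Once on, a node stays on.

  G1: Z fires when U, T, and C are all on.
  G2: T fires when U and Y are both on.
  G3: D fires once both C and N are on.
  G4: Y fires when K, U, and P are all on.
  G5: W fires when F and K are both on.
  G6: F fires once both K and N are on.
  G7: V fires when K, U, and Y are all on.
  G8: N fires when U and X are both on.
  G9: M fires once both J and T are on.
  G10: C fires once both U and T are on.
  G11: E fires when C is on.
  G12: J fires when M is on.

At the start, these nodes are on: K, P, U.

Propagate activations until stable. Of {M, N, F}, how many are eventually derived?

0

M would need J and T (G9), but J never turns on.
N would need U and X (G8), but X never turns on.
F would need K and N (G6), but N never turns on.
None of the 3 are reached.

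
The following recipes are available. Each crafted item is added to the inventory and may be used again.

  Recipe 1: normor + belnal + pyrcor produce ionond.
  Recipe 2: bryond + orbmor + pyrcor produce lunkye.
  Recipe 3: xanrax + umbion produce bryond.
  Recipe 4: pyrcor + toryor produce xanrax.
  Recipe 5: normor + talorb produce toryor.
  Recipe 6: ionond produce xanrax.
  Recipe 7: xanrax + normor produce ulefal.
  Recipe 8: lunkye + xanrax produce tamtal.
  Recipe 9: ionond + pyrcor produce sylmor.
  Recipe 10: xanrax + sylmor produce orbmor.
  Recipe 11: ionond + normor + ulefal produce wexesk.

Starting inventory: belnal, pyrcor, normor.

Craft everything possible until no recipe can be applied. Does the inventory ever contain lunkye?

No

lunkye would need bryond, orbmor, and pyrcor (Recipe 2), but bryond is never obtained.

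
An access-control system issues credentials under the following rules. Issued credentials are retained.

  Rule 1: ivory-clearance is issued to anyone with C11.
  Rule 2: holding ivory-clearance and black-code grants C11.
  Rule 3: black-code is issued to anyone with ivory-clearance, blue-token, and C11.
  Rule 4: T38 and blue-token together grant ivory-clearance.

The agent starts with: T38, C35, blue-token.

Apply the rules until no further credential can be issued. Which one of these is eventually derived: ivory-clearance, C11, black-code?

ivory-clearance

Holding T38 and blue-token grants ivory-clearance (Rule 4).
C11 would need ivory-clearance and black-code (Rule 2), but black-code is never granted. black-code would need ivory-clearance, blue-token, and C11 (Rule 3), but C11 is never granted.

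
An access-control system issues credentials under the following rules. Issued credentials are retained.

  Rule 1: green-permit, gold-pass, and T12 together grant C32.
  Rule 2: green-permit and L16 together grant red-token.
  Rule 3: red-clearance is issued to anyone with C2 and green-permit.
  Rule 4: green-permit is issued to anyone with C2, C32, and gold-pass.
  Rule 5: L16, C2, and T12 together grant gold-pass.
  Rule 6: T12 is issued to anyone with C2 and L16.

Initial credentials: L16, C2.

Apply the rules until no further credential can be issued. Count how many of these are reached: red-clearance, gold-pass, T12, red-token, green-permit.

2

Holding C2 and L16 grants T12 (Rule 6).
Holding L16, C2, and T12 grants gold-pass (Rule 5).
red-clearance would need C2 and green-permit (Rule 3), but green-permit is never granted.
gold-pass: reached.
T12: reached.
red-token would need green-permit and L16 (Rule 2), but green-permit is never granted.
green-permit would need C2, C32, and gold-pass (Rule 4), but C32 is never granted.
Reached: gold-pass and T12 — 2 of the 5.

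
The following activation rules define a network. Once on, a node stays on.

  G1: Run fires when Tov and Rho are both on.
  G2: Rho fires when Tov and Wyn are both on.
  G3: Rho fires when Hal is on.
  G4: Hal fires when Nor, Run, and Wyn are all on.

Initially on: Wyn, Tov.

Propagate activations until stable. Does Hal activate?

No

Hal would need Nor, Run, and Wyn (G4), but Nor never turns on.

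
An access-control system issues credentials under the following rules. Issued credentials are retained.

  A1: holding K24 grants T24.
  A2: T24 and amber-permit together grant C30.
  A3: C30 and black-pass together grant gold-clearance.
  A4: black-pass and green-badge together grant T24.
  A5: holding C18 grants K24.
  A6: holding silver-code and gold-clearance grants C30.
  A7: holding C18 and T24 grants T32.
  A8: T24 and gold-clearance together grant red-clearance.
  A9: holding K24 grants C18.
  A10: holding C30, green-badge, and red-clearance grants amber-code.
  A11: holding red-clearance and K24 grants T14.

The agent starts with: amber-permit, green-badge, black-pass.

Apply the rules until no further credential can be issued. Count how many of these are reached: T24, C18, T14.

Holding black-pass and green-badge grants T24 (A4).
T24: reached.
C18 would need K24 (A9), but K24 is never granted.
T14 would need red-clearance and K24 (A11), but K24 is never granted.
Reached: T24 — 1 of the 3.

1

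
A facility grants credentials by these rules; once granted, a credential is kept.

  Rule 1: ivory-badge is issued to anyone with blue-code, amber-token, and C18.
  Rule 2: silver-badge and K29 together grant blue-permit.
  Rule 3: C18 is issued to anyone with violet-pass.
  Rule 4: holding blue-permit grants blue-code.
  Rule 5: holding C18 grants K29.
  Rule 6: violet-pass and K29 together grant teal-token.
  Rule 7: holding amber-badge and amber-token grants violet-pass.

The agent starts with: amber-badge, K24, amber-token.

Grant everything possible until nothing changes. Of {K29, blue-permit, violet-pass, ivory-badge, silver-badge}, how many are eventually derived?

2

Holding amber-badge and amber-token grants violet-pass (Rule 7).
Holding violet-pass grants C18 (Rule 3).
Holding C18 grants K29 (Rule 5).
K29: reached.
blue-permit would need silver-badge and K29 (Rule 2), but silver-badge is never granted.
violet-pass: reached.
ivory-badge would need blue-code, amber-token, and C18 (Rule 1), but blue-code is never granted.
No rule produces silver-badge, and it is not given.
Reached: K29 and violet-pass — 2 of the 5.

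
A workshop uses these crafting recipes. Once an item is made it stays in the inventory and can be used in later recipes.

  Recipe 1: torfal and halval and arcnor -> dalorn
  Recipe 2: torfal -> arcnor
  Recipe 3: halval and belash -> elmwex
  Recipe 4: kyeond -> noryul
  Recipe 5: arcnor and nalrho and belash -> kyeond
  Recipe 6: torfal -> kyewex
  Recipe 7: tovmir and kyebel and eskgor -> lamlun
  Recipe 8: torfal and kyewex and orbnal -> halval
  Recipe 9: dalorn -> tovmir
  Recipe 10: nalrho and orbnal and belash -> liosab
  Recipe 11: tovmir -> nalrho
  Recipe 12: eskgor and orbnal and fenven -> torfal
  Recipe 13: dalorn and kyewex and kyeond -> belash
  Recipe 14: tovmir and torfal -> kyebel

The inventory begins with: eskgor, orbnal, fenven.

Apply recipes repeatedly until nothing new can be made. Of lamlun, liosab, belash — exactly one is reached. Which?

lamlun

Using Recipe 12, eskgor, orbnal, and fenven make torfal.
torfal -> kyewex (Recipe 6).
Using Recipe 2, torfal makes arcnor.
torfal and kyewex and orbnal -> halval (Recipe 8).
torfal and halval and arcnor -> dalorn (Recipe 1).
dalorn -> tovmir (Recipe 9).
Using Recipe 14, tovmir and torfal make kyebel.
tovmir and kyebel and eskgor -> lamlun (Recipe 7).
belash would need dalorn, kyewex, and kyeond (Recipe 13), but kyeond is never obtained. liosab would need nalrho, orbnal, and belash (Recipe 10), but belash is never obtained.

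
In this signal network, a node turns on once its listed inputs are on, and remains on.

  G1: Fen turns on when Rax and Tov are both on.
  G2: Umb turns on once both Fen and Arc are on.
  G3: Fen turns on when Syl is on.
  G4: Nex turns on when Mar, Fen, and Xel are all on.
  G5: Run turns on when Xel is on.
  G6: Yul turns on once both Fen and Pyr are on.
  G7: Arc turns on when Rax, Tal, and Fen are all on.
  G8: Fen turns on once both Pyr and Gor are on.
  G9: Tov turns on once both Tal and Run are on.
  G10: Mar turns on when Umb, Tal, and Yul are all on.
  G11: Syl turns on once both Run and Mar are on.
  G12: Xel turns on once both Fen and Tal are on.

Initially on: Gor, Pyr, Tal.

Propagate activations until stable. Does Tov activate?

Yes

Pyr and Gor are on, so Fen turns on (G8).
G12: Fen and Tal on → Xel on.
G5: Xel on → Run on.
G9: Tal and Run on → Tov on.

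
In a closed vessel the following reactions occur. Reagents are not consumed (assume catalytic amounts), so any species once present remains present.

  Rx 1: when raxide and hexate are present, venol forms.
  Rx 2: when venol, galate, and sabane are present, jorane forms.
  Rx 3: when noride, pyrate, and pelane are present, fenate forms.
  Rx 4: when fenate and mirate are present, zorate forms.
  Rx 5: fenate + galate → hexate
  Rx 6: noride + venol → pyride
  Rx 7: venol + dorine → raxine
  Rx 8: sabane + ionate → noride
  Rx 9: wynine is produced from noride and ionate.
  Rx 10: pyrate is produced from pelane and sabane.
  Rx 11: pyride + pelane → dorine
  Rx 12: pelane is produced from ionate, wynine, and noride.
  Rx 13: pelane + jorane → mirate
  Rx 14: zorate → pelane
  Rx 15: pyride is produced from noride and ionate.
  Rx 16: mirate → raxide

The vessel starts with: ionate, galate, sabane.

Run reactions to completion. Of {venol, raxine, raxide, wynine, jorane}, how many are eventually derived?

1

sabane and ionate present → noride forms (Rx 8).
noride and ionate present → wynine forms (Rx 9).
venol would need raxide and hexate (Rx 1), but raxide never forms.
raxine would need venol and dorine (Rx 7), but venol never forms.
raxide would need mirate (Rx 16), but mirate never forms.
wynine: reached.
jorane would need venol, galate, and sabane (Rx 2), but venol never forms.
Reached: wynine — 1 of the 5.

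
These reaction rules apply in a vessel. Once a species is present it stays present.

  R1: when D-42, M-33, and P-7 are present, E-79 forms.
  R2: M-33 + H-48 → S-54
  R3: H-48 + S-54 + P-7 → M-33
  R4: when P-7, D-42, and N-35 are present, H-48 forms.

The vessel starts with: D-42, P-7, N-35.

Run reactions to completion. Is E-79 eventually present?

No

E-79 would need D-42, M-33, and P-7 (R1), but M-33 never forms.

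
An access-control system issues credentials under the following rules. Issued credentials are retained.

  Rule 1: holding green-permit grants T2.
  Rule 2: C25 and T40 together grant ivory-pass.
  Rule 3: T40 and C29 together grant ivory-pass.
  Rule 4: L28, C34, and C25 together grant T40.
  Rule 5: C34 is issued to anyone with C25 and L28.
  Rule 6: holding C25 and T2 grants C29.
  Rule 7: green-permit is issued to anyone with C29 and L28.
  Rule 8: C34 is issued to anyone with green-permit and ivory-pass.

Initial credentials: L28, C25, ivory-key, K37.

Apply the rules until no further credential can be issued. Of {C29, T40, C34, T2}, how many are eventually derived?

2

Holding C25 and L28 grants C34 (Rule 5).
Holding L28, C34, and C25 grants T40 (Rule 4).
C29 would need C25 and T2 (Rule 6), but T2 is never granted.
T40: reached.
C34: reached.
T2 would need green-permit (Rule 1), but green-permit is never granted.
Reached: T40 and C34 — 2 of the 4.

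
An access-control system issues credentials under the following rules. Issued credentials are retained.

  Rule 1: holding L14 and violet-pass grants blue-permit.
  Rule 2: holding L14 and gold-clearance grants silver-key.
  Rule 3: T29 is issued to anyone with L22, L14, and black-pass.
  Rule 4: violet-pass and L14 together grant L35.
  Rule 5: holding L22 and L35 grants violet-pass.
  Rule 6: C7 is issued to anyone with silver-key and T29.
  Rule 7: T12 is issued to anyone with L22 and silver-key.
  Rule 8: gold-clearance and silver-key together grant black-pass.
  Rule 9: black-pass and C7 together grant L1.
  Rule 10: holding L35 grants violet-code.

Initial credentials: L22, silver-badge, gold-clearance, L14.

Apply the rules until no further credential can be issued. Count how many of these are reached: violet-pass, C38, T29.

Holding L14 and gold-clearance grants silver-key (Rule 2).
Holding gold-clearance and silver-key grants black-pass (Rule 8).
Holding L22, L14, and black-pass grants T29 (Rule 3).
violet-pass would need L22 and L35 (Rule 5), but L35 is never granted.
No rule produces C38, and it is not given.
T29: reached.
Reached: T29 — 1 of the 3.

1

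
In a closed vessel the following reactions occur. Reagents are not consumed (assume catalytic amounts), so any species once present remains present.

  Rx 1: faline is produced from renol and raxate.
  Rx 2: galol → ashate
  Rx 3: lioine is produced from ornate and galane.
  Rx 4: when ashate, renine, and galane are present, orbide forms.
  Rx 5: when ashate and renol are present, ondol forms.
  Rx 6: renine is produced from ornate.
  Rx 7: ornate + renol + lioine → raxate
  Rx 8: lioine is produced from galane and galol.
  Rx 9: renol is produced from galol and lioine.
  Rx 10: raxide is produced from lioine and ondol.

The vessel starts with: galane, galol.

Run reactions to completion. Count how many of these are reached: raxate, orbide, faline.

0

raxate would need ornate, renol, and lioine (Rx 7), but ornate never forms.
orbide would need ashate, renine, and galane (Rx 4), but renine never forms.
faline would need renol and raxate (Rx 1), but raxate never forms.
None of the 3 are reached.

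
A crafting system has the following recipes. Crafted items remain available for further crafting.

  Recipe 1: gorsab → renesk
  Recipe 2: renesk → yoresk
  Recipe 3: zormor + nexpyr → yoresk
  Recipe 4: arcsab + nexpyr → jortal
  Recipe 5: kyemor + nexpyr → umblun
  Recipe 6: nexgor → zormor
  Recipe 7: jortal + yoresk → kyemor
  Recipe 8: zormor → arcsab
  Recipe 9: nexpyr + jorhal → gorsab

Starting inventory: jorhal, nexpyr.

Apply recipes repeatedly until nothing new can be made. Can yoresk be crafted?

nexpyr + jorhal → gorsab (Recipe 9).
gorsab → renesk (Recipe 1).
Using Recipe 2, renesk makes yoresk.

Yes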